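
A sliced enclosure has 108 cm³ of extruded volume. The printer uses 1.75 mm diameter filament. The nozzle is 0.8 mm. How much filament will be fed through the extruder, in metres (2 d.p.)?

Cross-section of 1.75 mm filament: π·(1.75/2)² = 2.4053 mm².
Length = 108 cm³ / 2.4053 mm² = 108000 / 2.4053 = 44900.84 mm = 44.90 m.

44.90 m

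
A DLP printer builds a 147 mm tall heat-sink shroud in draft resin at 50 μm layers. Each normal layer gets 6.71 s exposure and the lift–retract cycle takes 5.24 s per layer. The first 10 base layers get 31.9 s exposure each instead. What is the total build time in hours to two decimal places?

Number of layers: 147 / 0.05 → 2940 (rounded up).
Base layers: 10 × (31.9 + 5.24) → 371.4 s.
Remaining layers = 2930 × (6.71 + 5.24) = 35013.5 s.
Total = 371.4 + 35013.5 = 35384.9 s = 9.83 hours.

9.83 hours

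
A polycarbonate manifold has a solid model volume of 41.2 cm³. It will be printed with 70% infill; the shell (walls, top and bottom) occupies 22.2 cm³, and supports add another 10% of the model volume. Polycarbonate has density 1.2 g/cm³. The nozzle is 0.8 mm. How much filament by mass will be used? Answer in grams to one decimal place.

Infill region = 41.2 − 22.2, so 19 cm³.
Infill deposited: 0.70 × 19 → 13.3 cm³.
Support: 0.10 × 41.2 → 4.12 cm³.
Deposited volume = 22.2 + 13.3 + 4.12 = 39.62 cm³.
Mass = 39.62 × 1.2, so 47.544 g.

47.5 g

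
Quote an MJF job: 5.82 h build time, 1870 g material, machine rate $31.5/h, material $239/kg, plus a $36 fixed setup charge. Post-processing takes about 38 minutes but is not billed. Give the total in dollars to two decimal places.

Machine cost = 31.5 × 5.82 = $183.33.
Material charge = 239 × 1870/1000 = $446.93.
Adding setup: 183.33 + 446.93 + 36 → $666.26.

$666.26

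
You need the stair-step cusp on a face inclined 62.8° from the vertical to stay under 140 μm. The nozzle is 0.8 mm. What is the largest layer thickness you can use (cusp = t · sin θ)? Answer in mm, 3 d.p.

0.157 mm

sin(62.8°) = 0.8894; t_max = 0.14/0.8894 = 0.157 mm.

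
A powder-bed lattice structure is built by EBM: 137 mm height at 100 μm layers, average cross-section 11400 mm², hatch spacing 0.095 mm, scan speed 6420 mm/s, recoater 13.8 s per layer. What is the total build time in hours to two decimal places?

Layer count = ceil(137 / 0.1) = 1370.
Per-layer scan distance = 11400 / 0.095, so 120000 mm.
Beam time per layer = 120000 / 6420, so 18.6916 s.
Time per layer = 18.6916 + 13.8 = 32.4916 s.
1370 layers × 32.4916 s/layer = 44513.492 s, i.e. 12.36 hours.

12.36 hours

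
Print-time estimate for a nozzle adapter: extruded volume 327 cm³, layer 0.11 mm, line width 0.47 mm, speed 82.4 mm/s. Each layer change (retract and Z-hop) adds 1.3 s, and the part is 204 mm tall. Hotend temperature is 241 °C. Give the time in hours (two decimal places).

Line area = 0.11 × 0.47 = 0.0517 mm².
Toolpath length = 327 cm³ / 0.0517 mm² = 327000 / 0.0517 = 6324951.6 mm.
Print-move time = 6324951.6 / 82.4, so 76759.1 s.
Number of layers: 204 / 0.11 → 1855 (rounded up).
Non-print overhead = 1855 × 1.3, so 2411.5 s.
Altogether 76759.1 + 2411.5 = 79170.6 s, i.e. 21.99 hours.

21.99 hours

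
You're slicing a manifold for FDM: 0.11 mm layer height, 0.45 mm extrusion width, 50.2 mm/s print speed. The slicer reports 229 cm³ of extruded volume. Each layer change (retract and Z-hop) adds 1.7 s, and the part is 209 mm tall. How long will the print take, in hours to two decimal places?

26.50 hours

Line area = 0.11 × 0.45, so 0.0495 mm².
Path length: 229000 mm³ / 0.0495 mm² → 4626262.6 mm.
Print-move time = 4626262.6 / 50.2 = 92156.6 s.
Number of layers: 209 / 0.11 → 1900 (rounded up).
Layer-change overhead: 1900 × 1.7 → 3230 s.
Total = 92156.6 + 3230 = 95386.6 s = 26.50 hours.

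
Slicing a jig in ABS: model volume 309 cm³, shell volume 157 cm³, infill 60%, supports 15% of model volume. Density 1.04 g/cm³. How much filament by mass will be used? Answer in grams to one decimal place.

306.3 g

Volume inside the shell = 309 − 157 = 152 cm³.
Infill deposited = 0.60 × 152 = 91.2 cm³.
Support = 0.15 × 309 = 46.35 cm³.
Deposited volume: 157 + 91.2 + 46.35 → 294.55 cm³.
Mass: 294.55 × 1.04 → 306.332 g.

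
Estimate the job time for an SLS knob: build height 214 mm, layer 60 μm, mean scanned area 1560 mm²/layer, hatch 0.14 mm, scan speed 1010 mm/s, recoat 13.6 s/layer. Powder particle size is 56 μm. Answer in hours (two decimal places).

Layers = ⌈214/0.06⌉ = 3567.
Hatch length per layer = 1560 / 0.14 = 11142.9 mm.
Laser time per layer: 11142.9 / 1010 → 11.0326 s.
Per-layer time = 11.0326 + 13.6 = 24.6326 s.
Build time = 3567 × 24.6326 = 87864.4842 s = 24.41 hours.

24.41 hours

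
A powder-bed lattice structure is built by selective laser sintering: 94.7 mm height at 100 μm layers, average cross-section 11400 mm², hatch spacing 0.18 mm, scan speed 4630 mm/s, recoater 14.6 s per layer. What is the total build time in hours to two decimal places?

7.44 hours

Layers = ⌈94.7/0.1⌉ = 947.
Hatch length per layer: 11400 / 0.18 → 63333.3 mm.
Scan time per layer = 63333.3 / 4630, so 13.6789 s.
Time per layer = 13.6789 + 14.6, so 28.2789 s.
Build time = 947 × 28.2789 = 26780.1183 s = 7.44 hours.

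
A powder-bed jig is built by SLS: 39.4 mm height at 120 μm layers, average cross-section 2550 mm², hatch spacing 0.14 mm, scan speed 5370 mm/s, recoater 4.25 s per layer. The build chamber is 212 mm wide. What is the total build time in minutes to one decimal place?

Number of layers: 39.4 / 0.12 → 329 (rounded up).
Per-layer scan distance = 2550 / 0.14, so 18214.3 mm.
Scan time per layer = 18214.3 / 5370, so 3.3919 s.
Layer cycle = 3.3919 + 4.25, so 7.6419 s.
Total: 329 × 7.6419 s = 2514.1851 s → 41.9 minutes.

41.9 minutes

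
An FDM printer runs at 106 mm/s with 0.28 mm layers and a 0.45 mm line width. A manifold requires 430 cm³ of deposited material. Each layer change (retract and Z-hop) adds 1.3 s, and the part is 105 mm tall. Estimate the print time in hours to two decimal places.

Extrusion cross-section = 0.28 × 0.45 = 0.126 mm².
Path length: 430000 mm³ / 0.126 mm² → 3412698.4 mm.
Extrusion time = 3412698.4 / 106, so 32195.3 s.
Number of layers: 105 / 0.28 → 375 (rounded up).
Layer-change overhead = 375 × 1.3 = 487.5 s.
Total = 32195.3 + 487.5 = 32682.8 s = 9.08 hours.

9.08 hours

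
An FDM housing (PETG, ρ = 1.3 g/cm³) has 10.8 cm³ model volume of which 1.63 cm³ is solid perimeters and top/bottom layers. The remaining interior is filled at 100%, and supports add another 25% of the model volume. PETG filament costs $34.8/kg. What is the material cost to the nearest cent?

$0.61

Volume inside the shell = 10.8 − 1.63, so 9.17 cm³.
Infill deposited = 1.00 × 9.17 = 9.17 cm³.
Support: 0.25 × 10.8 → 2.7 cm³.
Total printed volume = 1.63 + 9.17 + 2.7, so 13.5 cm³.
Mass = 13.5 × 1.3, so 17.55 g.
Cost = 17.55 g / 1000 × $34.8/kg = $0.61.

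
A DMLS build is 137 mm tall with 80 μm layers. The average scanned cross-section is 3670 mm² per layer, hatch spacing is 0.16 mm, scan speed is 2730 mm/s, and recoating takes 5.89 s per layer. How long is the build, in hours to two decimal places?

6.80 hours

Number of layers: 137 / 0.08 → 1713 (rounded up).
Per-layer scan distance: 3670 / 0.16 → 22937.5 mm.
Laser time per layer: 22937.5 / 2730 → 8.402 s.
Layer cycle: 8.402 + 5.89 → 14.292 s.
Build time = 1713 × 14.292 = 24482.196 s = 6.80 hours.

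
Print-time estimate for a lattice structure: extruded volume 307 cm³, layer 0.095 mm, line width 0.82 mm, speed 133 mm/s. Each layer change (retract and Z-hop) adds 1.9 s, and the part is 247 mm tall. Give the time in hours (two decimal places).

Line area = 0.095 × 0.82, so 0.0779 mm².
Toolpath length = 307 cm³ / 0.0779 mm² = 307000 / 0.0779 = 3940949.9 mm.
Time extruding = 3940949.9 / 133 = 29631.2 s.
Layer count = ceil(247 / 0.095) = 2600.
Layer-change overhead: 2600 × 1.9 → 4940 s.
Total = 29631.2 + 4940 = 34571.2 s = 9.60 hours.

9.60 hours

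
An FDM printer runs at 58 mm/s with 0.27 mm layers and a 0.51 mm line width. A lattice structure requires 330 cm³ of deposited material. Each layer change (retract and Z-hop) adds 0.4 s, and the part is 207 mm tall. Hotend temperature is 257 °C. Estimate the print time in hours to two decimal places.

11.56 hours

Bead cross-section: 0.27 × 0.51 → 0.1377 mm².
Path length: 330000 mm³ / 0.1377 mm² → 2396514.2 mm.
Time extruding = 2396514.2 / 58, so 41319.2 s.
Layer count = ceil(207 / 0.27) = 767.
Z-hop total = 767 × 0.4 = 306.8 s.
Total = 41319.2 + 306.8 = 41626 s = 11.56 hours.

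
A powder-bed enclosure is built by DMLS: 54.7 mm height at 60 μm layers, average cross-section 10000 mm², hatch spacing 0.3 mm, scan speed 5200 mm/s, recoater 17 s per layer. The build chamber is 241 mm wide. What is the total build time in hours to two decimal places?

Layers = ⌈54.7/0.06⌉ = 912.
Scan path per layer: 10000 / 0.3 → 33333.3 mm.
Laser time per layer = 33333.3 / 5200, so 6.4103 s.
Layer cycle = 6.4103 + 17 = 23.4103 s.
912 layers × 23.4103 s/layer = 21350.1936 s, i.e. 5.93 hours.

5.93 hours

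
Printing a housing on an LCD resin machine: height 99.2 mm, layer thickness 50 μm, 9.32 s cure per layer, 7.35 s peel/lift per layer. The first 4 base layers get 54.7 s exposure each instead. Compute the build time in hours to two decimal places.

Layers = ⌈99.2/0.05⌉ = 1984.
Bottom layers: 4 × (54.7 + 7.35) → 248.2 s.
Remaining layers: 1980 × (9.32 + 7.35) → 33006.6 s.
Sum: 248.2 + 33006.6 = 33254.8 s → 9.24 hours.

9.24 hours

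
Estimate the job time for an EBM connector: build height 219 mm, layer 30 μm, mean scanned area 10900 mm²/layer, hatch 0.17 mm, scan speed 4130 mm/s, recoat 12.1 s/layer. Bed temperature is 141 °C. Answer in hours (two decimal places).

56.02 hours

Number of layers: 219 / 0.03 → 7300 (rounded up).
Per-layer scan distance: 10900 / 0.17 → 64117.6 mm.
Beam time per layer: 64117.6 / 4130 → 15.5248 s.
Per-layer time: 15.5248 + 12.1 → 27.6248 s.
7300 layers × 27.6248 s/layer = 201661.04 s, i.e. 56.02 hours.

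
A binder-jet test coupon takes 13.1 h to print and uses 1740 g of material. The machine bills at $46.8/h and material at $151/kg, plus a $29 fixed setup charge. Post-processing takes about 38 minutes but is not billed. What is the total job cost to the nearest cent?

$904.82

Time charge = 46.8 × 13.1, so $613.08.
Feedstock cost = 151 × 1740/1000, so $262.74.
Total = 613.08 + 262.74 + 29 = $904.82.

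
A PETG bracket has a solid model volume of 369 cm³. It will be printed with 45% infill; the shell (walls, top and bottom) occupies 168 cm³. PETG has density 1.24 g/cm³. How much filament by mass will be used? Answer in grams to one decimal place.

Infill region = 369 − 168, so 201 cm³.
Infill volume: 0.45 × 201 → 90.45 cm³.
Total extruded = 168 + 90.45, so 258.45 cm³.
Mass: 258.45 × 1.24 → 320.478 g.

320.5 g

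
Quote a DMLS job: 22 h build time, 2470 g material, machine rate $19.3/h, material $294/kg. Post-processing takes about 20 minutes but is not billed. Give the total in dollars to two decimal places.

Time charge: 19.3 × 22 → $424.60.
Material charge: 294 × 2470/1000 → $726.18.
Total = 424.60 + 726.18 = $1150.78.

$1150.78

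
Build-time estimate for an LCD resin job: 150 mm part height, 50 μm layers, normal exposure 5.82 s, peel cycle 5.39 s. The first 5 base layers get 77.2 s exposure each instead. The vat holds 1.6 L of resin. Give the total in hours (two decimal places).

9.44 hours

Number of layers: 150 / 0.05 → 3000 (rounded up).
Base layers = 5 × (77.2 + 5.39), so 412.95 s.
Normal layers = 2995 × (5.82 + 5.39) = 33573.95 s.
Sum: 412.95 + 33573.95 = 33986.9 s → 9.44 hours.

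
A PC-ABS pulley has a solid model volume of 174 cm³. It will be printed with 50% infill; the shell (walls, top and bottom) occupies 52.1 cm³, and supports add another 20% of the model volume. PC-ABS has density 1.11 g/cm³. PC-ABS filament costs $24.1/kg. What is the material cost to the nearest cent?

$3.96

Volume inside the shell = 174 − 52.1 = 121.9 cm³.
Infill deposited = 0.50 × 121.9 = 60.95 cm³.
Support = 0.20 × 174 = 34.8 cm³.
Total printed volume = 52.1 + 60.95 + 34.8, so 147.85 cm³.
Mass = 147.85 × 1.11 = 164.1135 g.
At $24.1/kg: 164.1135/1000 × 24.1 = $3.96.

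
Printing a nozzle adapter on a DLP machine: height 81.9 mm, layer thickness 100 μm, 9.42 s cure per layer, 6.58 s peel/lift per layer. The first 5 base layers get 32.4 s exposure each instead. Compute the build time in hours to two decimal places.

3.67 hours

Number of layers: 81.9 / 0.1 → 819 (rounded up).
Burn-in layers = 5 × (32.4 + 6.58) = 194.9 s.
Regular layers = 814 × (9.42 + 6.58), so 13024 s.
Sum: 194.9 + 13024 = 13218.9 s → 3.67 hours.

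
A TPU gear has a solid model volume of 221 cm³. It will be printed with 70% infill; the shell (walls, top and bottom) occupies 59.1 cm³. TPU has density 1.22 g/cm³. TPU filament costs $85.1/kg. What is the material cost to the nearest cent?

$17.90

Volume inside the shell = 221 − 59.1 = 161.9 cm³.
Infill deposited: 0.70 × 161.9 → 113.33 cm³.
Total printed volume: 59.1 + 113.33 → 172.43 cm³.
Mass: 172.43 × 1.22 → 210.3646 g.
At $85.1/kg: 210.3646/1000 × 85.1 = $17.90.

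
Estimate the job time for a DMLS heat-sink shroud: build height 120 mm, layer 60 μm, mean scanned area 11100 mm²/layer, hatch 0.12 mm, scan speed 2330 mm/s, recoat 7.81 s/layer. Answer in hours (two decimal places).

Layers = ⌈120/0.06⌉ = 2000.
Hatch length per layer = 11100 / 0.12, so 92500 mm.
Scan time per layer: 92500 / 2330 → 39.6996 s.
Layer cycle = 39.6996 + 7.81, so 47.5096 s.
2000 layers × 47.5096 s/layer = 95019.2 s, i.e. 26.39 hours.

26.39 hours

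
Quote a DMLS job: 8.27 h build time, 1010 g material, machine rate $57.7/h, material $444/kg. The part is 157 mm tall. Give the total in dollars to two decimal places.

$925.62

Machine cost = 57.7 × 8.27 = $477.179.
Material cost = 444 × 1010/1000 = $448.44.
Total = 477.179 + 448.44 = 925.619 ≈ $925.62.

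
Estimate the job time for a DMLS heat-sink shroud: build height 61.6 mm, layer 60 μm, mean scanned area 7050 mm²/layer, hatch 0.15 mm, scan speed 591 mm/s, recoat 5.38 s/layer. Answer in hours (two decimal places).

Number of layers: 61.6 / 0.06 → 1027 (rounded up).
Per-layer scan distance = 7050 / 0.15, so 47000 mm.
Scan time per layer = 47000 / 591 = 79.5262 s.
Per-layer time = 79.5262 + 5.38 = 84.9062 s.
Build time = 1027 × 84.9062 = 87198.6674 s = 24.22 hours.

24.22 hours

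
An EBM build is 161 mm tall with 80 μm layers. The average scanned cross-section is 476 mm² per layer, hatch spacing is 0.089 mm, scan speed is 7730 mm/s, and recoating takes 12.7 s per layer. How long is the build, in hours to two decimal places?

Layer count = ceil(161 / 0.08) = 2013.
Hatch length per layer: 476 / 0.089 → 5348.3 mm.
Per-layer scan time = 5348.3 / 7730, so 0.6919 s.
Layer cycle = 0.6919 + 12.7 = 13.3919 s.
2013 layers × 13.3919 s/layer = 26957.8947 s, i.e. 7.49 hours.

7.49 hours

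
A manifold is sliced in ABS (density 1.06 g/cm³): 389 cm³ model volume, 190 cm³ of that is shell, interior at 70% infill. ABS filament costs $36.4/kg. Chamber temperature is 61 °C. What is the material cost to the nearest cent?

$12.71

Interior volume = 389 − 190, so 199 cm³.
Infill volume: 0.70 × 199 → 139.3 cm³.
Total printed volume: 190 + 139.3 → 329.3 cm³.
Mass = 329.3 × 1.06 = 349.058 g.
Cost = 349.058 g / 1000 × $36.4/kg = $12.71.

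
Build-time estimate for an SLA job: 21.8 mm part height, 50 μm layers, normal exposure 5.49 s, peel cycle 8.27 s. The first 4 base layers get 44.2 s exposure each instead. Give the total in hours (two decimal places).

Layer count = ceil(21.8 / 0.05) = 436.
Base layers = 4 × (44.2 + 8.27), so 209.88 s.
Remaining layers = 432 × (5.49 + 8.27) = 5944.32 s.
Total = 209.88 + 5944.32 = 6154.2 s = 1.71 hours.

1.71 hours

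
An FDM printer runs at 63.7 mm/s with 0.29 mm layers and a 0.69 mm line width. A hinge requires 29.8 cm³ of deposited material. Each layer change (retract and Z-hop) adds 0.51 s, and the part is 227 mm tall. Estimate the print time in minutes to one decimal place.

45.6 minutes

Extrusion cross-section: 0.29 × 0.69 → 0.2001 mm².
Toolpath length = 29.8 cm³ / 0.2001 mm² = 29800 / 0.2001 = 148925.5 mm.
Extrusion time = 148925.5 / 63.7 = 2337.9 s.
Number of layers: 227 / 0.29 → 783 (rounded up).
Non-print overhead = 783 × 0.51, so 399.33 s.
Total = 2337.9 + 399.33 = 2737.23 s = 45.6 minutes.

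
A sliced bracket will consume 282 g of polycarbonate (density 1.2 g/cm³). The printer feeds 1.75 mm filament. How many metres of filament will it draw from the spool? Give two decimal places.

Extruded volume: 282/1.2 = 235 cm³ (235000 mm³).
Filament cross-section = π × (1.75/2)² = 2.4053 mm².
Length = 235000 / 2.4053 = 97700.91 mm = 97.70 m.

97.70 m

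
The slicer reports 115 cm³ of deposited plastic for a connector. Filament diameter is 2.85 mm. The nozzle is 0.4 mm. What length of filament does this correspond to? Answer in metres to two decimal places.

18.03 m

Cross-section of 2.85 mm filament: π·(2.85/2)² = 6.3794 mm².
L = 115000 mm³ / 6.3794 mm² = 18026.77 mm, i.e. 18.03 m.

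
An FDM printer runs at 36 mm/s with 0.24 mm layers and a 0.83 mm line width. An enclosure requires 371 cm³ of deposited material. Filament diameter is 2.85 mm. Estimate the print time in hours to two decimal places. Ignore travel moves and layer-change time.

14.37 hours

Line area = 0.24 × 0.83, so 0.1992 mm².
Total extruded path = 371000/0.1992 = 1862449.8 mm.
Extrusion time = 1862449.8 / 36, so 51734.7 s.
51734.7 s = 14.37 hours.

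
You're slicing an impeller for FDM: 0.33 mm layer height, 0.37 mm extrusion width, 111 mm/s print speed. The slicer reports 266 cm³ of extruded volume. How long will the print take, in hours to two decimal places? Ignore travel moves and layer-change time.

5.45 hours

Bead cross-section = 0.33 × 0.37 = 0.1221 mm².
Path length: 266000 mm³ / 0.1221 mm² → 2178542.2 mm.
Print-move time = 2178542.2 / 111, so 19626.5 s.
19626.5 s = 5.45 hours.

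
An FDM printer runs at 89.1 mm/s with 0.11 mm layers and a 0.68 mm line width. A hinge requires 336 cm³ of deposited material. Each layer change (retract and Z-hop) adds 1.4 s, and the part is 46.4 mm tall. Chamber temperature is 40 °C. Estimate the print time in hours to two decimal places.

Line area: 0.11 × 0.68 → 0.0748 mm².
Toolpath length = 336 cm³ / 0.0748 mm² = 336000 / 0.0748 = 4491978.6 mm.
Time extruding = 4491978.6 / 89.1 = 50415 s.
Layers = ⌈46.4/0.11⌉ = 422.
Z-hop total: 422 × 1.4 → 590.8 s.
Total = 50415 + 590.8 = 51005.8 s = 14.17 hours.

14.17 hours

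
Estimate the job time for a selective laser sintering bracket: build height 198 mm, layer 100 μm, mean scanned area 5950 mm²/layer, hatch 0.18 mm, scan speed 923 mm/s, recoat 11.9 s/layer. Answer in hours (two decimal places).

26.24 hours

Layers = ⌈198/0.1⌉ = 1980.
Hatch length per layer: 5950 / 0.18 → 33055.6 mm.
Scan time per layer = 33055.6 / 923, so 35.8132 s.
Time per layer = 35.8132 + 11.9, so 47.7132 s.
Total: 1980 × 47.7132 s = 94472.136 s → 26.24 hours.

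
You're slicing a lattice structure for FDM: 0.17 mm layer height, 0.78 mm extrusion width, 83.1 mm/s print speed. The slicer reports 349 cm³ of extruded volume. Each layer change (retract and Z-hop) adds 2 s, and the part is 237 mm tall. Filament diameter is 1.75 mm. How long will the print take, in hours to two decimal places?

Bead cross-section = 0.17 × 0.78 = 0.1326 mm².
Toolpath length = 349 cm³ / 0.1326 mm² = 349000 / 0.1326 = 2631975.9 mm.
Extrusion time = 2631975.9 / 83.1 = 31672.4 s.
Layer count = ceil(237 / 0.17) = 1395.
Z-hop total = 1395 × 2 = 2790 s.
Total = 31672.4 + 2790 = 34462.4 s = 9.57 hours.

9.57 hours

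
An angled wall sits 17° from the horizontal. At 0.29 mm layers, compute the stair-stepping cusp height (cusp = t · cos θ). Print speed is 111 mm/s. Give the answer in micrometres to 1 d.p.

cos(17°) = 0.9563, so cusp = 0.29 × 0.9563 = 0.277327 mm → 277.3 μm.

277.3 μm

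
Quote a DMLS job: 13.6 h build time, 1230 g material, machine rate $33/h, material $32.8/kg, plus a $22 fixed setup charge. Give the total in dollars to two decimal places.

$511.14

Time charge = 33 × 13.6, so $448.80.
Material charge = 32.8 × 1230/1000, so $40.344.
Adding setup: 448.80 + 40.344 + 22 → 511.144 ≈ $511.14.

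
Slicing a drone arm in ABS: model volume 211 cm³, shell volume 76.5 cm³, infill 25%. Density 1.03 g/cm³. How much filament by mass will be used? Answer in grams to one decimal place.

Infill region = 211 − 76.5 = 134.5 cm³.
Deposited infill = 0.25 × 134.5, so 33.625 cm³.
Total printed volume = 76.5 + 33.625, so 110.125 cm³.
Mass = 110.125 × 1.03, so 113.42875 g.

113.4 g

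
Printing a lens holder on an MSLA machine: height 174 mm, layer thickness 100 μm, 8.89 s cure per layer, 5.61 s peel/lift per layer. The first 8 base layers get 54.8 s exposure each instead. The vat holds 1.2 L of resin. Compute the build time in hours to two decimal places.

Layer count = ceil(174 / 0.1) = 1740.
Burn-in layers = 8 × (54.8 + 5.61) = 483.28 s.
Normal layers = 1732 × (8.89 + 5.61) = 25114 s.
Total = 483.28 + 25114 = 25597.28 s = 7.11 hours.

7.11 hours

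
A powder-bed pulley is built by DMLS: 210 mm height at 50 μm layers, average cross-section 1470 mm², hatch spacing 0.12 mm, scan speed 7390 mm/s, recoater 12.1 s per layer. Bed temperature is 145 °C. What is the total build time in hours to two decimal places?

Number of layers: 210 / 0.05 → 4200 (rounded up).
Per-layer scan distance: 1470 / 0.12 → 12250 mm.
Per-layer scan time: 12250 / 7390 → 1.6576 s.
Layer cycle = 1.6576 + 12.1, so 13.7576 s.
Total: 4200 × 13.7576 s = 57781.92 s → 16.05 hours.

16.05 hours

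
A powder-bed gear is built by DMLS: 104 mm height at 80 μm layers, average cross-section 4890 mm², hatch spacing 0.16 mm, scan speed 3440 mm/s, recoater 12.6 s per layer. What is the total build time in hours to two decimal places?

7.76 hours

Layers = ⌈104/0.08⌉ = 1300.
Hatch length per layer = 4890 / 0.16 = 30562.5 mm.
Laser time per layer = 30562.5 / 3440, so 8.8844 s.
Per-layer time = 8.8844 + 12.6 = 21.4844 s.
Build time = 1300 × 21.4844 = 27929.72 s = 7.76 hours.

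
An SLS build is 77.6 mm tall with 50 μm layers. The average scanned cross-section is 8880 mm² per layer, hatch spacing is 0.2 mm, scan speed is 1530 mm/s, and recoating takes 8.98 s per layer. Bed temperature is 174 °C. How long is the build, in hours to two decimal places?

16.38 hours

Number of layers: 77.6 / 0.05 → 1552 (rounded up).
Per-layer scan distance = 8880 / 0.2, so 44400 mm.
Scan time per layer: 44400 / 1530 → 29.0196 s.
Time per layer = 29.0196 + 8.98, so 37.9996 s.
1552 layers × 37.9996 s/layer = 58975.3792 s, i.e. 16.38 hours.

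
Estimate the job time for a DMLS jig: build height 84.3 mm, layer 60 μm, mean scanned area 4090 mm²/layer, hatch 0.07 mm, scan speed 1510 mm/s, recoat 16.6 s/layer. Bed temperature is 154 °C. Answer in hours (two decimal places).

Layer count = ceil(84.3 / 0.06) = 1405.
Scan path per layer: 4090 / 0.07 → 58428.6 mm.
Laser time per layer: 58428.6 / 1510 → 38.6944 s.
Time per layer = 38.6944 + 16.6 = 55.2944 s.
Total: 1405 × 55.2944 s = 77688.632 s → 21.58 hours.

21.58 hours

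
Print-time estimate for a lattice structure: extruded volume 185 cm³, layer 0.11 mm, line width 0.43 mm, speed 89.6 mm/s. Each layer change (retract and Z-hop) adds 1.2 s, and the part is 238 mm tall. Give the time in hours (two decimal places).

12.85 hours

Bead cross-section: 0.11 × 0.43 → 0.0473 mm².
Toolpath length = 185 cm³ / 0.0473 mm² = 185000 / 0.0473 = 3911205.1 mm.
Print-move time = 3911205.1 / 89.6 = 43651.8 s.
Number of layers: 238 / 0.11 → 2164 (rounded up).
Layer-change overhead = 2164 × 1.2, so 2596.8 s.
Total = 43651.8 + 2596.8 = 46248.6 s = 12.85 hours.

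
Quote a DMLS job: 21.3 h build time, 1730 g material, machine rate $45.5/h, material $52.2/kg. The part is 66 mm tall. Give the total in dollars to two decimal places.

$1059.46

Machine-time cost = 45.5 × 21.3, so $969.15.
Material cost = 52.2 × 1730/1000, so $90.306.
Total = 969.15 + 90.306 = 1059.456 ≈ $1059.46.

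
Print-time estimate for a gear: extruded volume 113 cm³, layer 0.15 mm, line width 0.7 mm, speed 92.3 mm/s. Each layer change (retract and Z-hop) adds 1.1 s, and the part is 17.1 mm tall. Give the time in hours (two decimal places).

Extrusion cross-section = 0.15 × 0.7 = 0.105 mm².
Total extruded path = 113000/0.105 = 1076190.5 mm.
Print-move time: 1076190.5 / 92.3 → 11659.7 s.
Number of layers: 17.1 / 0.15 → 114 (rounded up).
Layer-change overhead = 114 × 1.1, so 125.4 s.
Altogether 11659.7 + 125.4 = 11785.1 s, i.e. 3.27 hours.

3.27 hours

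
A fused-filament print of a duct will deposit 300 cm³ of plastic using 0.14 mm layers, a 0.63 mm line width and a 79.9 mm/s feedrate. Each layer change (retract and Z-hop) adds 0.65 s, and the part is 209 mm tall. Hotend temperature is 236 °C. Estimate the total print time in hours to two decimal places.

Line area = 0.14 × 0.63, so 0.0882 mm².
Total extruded path = 300000/0.0882 = 3401360.5 mm.
Print-move time = 3401360.5 / 79.9 = 42570.2 s.
Layers = ⌈209/0.14⌉ = 1493.
Non-print overhead: 1493 × 0.65 → 970.45 s.
Altogether 42570.2 + 970.45 = 43540.65 s, i.e. 12.09 hours.

12.09 hours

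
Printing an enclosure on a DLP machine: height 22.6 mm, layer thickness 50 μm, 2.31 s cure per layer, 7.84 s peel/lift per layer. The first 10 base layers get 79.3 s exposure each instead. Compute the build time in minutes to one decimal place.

89.3 minutes

Layers = ⌈22.6/0.05⌉ = 452.
Burn-in layers: 10 × (79.3 + 7.84) → 871.4 s.
Remaining layers = 442 × (2.31 + 7.84), so 4486.3 s.
Sum: 871.4 + 4486.3 = 5357.7 s → 89.3 minutes.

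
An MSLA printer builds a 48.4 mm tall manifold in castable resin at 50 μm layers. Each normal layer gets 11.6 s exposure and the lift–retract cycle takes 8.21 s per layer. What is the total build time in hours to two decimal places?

5.33 hours

Number of layers: 48.4 / 0.05 → 968 (rounded up).
Each layer takes = 11.6 + 8.21 = 19.81 s.
Total = 968 × 19.81 = 19176.08 s = 5.33 hours.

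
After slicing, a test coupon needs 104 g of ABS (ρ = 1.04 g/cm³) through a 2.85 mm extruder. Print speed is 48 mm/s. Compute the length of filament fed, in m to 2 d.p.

15.68 m

Extruded volume: 104/1.04 = 100 cm³ (100000 mm³).
Cross-section of 2.85 mm filament: π·(2.85/2)² = 6.3794 mm².
Length = 100000 / 6.3794 = 15675.46 mm = 15.68 m.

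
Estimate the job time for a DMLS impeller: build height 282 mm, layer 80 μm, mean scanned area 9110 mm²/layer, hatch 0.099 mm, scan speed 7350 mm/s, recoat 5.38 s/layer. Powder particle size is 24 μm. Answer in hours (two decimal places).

17.53 hours

Layers = ⌈282/0.08⌉ = 3525.
Scan path per layer: 9110 / 0.099 → 92020.2 mm.
Scan time per layer = 92020.2 / 7350 = 12.5198 s.
Time per layer: 12.5198 + 5.38 → 17.8998 s.
Build time = 3525 × 17.8998 = 63096.795 s = 17.53 hours.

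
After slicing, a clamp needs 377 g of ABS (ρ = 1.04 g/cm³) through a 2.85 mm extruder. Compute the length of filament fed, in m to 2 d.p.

Volume = 377 g / 1.04 g·cm⁻³ = 362.5 cm³ = 362500 mm³.
A = π r² = π × 1.425² = 6.3794 mm².
Length = 362500 / 6.3794 = 56823.53 mm = 56.82 m.

56.82 m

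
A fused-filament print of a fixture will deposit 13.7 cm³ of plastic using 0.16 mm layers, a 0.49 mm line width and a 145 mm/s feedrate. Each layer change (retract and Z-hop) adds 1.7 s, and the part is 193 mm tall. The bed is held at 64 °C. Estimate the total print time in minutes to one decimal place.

Extrusion cross-section = 0.16 × 0.49, so 0.0784 mm².
Path length: 13700 mm³ / 0.0784 mm² → 174744.9 mm.
Extrusion time = 174744.9 / 145 = 1205.1 s.
Layers = ⌈193/0.16⌉ = 1207.
Layer-change overhead = 1207 × 1.7 = 2051.9 s.
Altogether 1205.1 + 2051.9 = 3257 s, i.e. 54.3 minutes.

54.3 minutes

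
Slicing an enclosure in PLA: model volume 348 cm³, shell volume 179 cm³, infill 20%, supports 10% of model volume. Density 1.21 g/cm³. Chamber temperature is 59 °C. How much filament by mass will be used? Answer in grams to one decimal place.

Interior volume: 348 − 179 → 169 cm³.
Infill deposited = 0.20 × 169, so 33.8 cm³.
Support = 0.10 × 348 = 34.8 cm³.
Total printed volume = 179 + 33.8 + 34.8 = 247.6 cm³.
Mass = 247.6 × 1.21 = 299.596 g.

299.6 g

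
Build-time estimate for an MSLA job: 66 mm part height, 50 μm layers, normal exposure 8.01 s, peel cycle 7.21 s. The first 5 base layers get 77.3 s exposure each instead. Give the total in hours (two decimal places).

5.68 hours

Layers = ⌈66/0.05⌉ = 1320.
Burn-in layers = 5 × (77.3 + 7.21) = 422.55 s.
Normal layers = 1315 × (8.01 + 7.21), so 20014.3 s.
Sum: 422.55 + 20014.3 = 20436.85 s → 5.68 hours.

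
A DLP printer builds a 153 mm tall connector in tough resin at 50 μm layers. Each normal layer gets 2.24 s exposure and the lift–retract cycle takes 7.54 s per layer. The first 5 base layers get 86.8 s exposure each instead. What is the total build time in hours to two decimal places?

Number of layers: 153 / 0.05 → 3060 (rounded up).
Bottom layers = 5 × (86.8 + 7.54) = 471.7 s.
Normal layers = 3055 × (2.24 + 7.54), so 29877.9 s.
Total = 471.7 + 29877.9 = 30349.6 s = 8.43 hours.

8.43 hours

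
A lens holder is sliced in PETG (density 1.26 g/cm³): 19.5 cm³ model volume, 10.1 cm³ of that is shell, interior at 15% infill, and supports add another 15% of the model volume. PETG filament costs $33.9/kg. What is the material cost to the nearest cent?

Interior volume: 19.5 − 10.1 → 9.4 cm³.
Infill deposited = 0.15 × 9.4 = 1.41 cm³.
Support: 0.15 × 19.5 → 2.925 cm³.
Total extruded = 10.1 + 1.41 + 2.925, so 14.435 cm³.
Mass: 14.435 × 1.26 → 18.1881 g.
At $33.9/kg: 18.1881/1000 × 33.9 = $0.62.

$0.62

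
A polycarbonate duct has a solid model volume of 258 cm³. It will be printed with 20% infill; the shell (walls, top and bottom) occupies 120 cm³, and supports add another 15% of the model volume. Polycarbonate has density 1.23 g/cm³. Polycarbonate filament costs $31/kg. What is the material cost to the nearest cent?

$7.10

Interior volume = 258 − 120, so 138 cm³.
Deposited infill = 0.20 × 138 = 27.6 cm³.
Support = 0.15 × 258 = 38.7 cm³.
Total printed volume = 120 + 27.6 + 38.7, so 186.3 cm³.
Mass = 186.3 × 1.23, so 229.149 g.
Cost = 229.149 g / 1000 × $31/kg = $7.10.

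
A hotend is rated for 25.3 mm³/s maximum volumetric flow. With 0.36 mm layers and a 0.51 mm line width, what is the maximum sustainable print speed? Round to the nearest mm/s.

138 mm/s

Bead cross-section = 0.36 × 0.51, so 0.1836 mm².
v_max = Q/A = 25.3/0.1836 = 137.80 mm/s → 138 mm/s.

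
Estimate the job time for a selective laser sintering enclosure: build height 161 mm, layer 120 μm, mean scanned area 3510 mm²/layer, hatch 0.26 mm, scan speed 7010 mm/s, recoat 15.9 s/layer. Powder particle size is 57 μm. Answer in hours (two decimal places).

6.65 hours

Layers = ⌈161/0.12⌉ = 1342.
Scan path per layer: 3510 / 0.26 → 13500 mm.
Laser time per layer = 13500 / 7010 = 1.9258 s.
Layer cycle: 1.9258 + 15.9 → 17.8258 s.
1342 layers × 17.8258 s/layer = 23922.2236 s, i.e. 6.65 hours.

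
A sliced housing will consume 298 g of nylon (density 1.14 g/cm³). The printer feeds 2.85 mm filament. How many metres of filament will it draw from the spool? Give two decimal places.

40.98 m

Extruded volume: 298/1.14 = 261.4035 cm³ (261403.5 mm³).
A = π r² = π × 1.425² = 6.3794 mm².
Length = 261403.5 / 6.3794 = 40976.19 mm = 40.98 m.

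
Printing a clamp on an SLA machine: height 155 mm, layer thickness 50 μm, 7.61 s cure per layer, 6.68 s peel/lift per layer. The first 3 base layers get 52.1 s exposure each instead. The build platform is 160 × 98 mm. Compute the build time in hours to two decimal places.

12.34 hours

Number of layers: 155 / 0.05 → 3100 (rounded up).
Bottom layers = 3 × (52.1 + 6.68) = 176.34 s.
Normal layers = 3097 × (7.61 + 6.68) = 44256.13 s.
Total = 176.34 + 44256.13 = 44432.47 s = 12.34 hours.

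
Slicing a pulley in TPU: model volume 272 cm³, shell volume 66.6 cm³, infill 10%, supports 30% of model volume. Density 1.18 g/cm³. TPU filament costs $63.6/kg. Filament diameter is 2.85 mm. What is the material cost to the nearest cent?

Infill region = 272 − 66.6, so 205.4 cm³.
Deposited infill = 0.10 × 205.4, so 20.54 cm³.
Support: 0.30 × 272 → 81.6 cm³.
Total extruded = 66.6 + 20.54 + 81.6 = 168.74 cm³.
Mass = 168.74 × 1.18, so 199.1132 g.
At $63.6/kg: 199.1132/1000 × 63.6 = $12.66.

$12.66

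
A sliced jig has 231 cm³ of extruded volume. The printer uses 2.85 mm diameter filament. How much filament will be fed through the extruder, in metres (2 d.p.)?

Filament cross-section = π × (2.85/2)² = 6.3794 mm².
L = 231000 mm³ / 6.3794 mm² = 36210.3 mm, i.e. 36.21 m.

36.21 m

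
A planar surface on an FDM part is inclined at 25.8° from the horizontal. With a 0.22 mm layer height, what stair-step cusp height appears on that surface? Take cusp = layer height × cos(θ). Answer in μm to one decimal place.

198.1 μm

cos(25.8°) = 0.9003, so cusp = 0.22 × 0.9003 = 0.198066 mm → 198.1 μm.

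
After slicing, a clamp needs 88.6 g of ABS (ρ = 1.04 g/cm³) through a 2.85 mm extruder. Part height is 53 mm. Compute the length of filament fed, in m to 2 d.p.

Volume = 88.6 g / 1.04 g·cm⁻³ = 85.1923 cm³ = 85192.3 mm³.
A = π r² = π × 1.425² = 6.3794 mm².
L = V/A = 85192.3/6.3794 = 13354.28 mm → 13.35 m.

13.35 m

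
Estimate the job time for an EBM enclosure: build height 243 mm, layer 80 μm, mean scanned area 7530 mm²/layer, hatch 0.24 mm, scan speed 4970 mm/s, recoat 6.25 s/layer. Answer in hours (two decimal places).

Layers = ⌈243/0.08⌉ = 3038.
Hatch length per layer = 7530 / 0.24, so 31375 mm.
Per-layer scan time = 31375 / 4970, so 6.3129 s.
Per-layer time = 6.3129 + 6.25 = 12.5629 s.
Total: 3038 × 12.5629 s = 38166.0902 s → 10.60 hours.

10.60 hours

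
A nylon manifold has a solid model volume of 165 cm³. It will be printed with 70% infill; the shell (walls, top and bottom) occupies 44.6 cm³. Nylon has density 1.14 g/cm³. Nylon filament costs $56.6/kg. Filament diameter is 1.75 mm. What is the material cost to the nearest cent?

Volume inside the shell = 165 − 44.6 = 120.4 cm³.
Deposited infill = 0.70 × 120.4, so 84.28 cm³.
Total extruded = 44.6 + 84.28 = 128.88 cm³.
Mass = 128.88 × 1.14, so 146.9232 g.
Cost = 146.9232 g / 1000 × $56.6/kg = $8.32.

$8.32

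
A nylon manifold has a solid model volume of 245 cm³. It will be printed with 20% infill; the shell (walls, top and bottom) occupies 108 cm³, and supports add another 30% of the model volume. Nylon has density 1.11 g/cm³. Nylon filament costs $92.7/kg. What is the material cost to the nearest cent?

Volume inside the shell: 245 − 108 → 137 cm³.
Deposited infill = 0.20 × 137, so 27.4 cm³.
Support: 0.30 × 245 → 73.5 cm³.
Total printed volume = 108 + 27.4 + 73.5 = 208.9 cm³.
Mass: 208.9 × 1.11 → 231.879 g.
Cost = 231.879 g / 1000 × $92.7/kg = $21.50.

$21.50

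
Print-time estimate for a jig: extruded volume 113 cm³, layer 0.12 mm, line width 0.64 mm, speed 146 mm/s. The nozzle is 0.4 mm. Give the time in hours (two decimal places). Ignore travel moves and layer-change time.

2.80 hours

Bead cross-section = 0.12 × 0.64 = 0.0768 mm².
Total extruded path = 113000/0.0768 = 1471354.2 mm.
Print-move time = 1471354.2 / 146 = 10077.8 s.
That's 10077.8 s → 2.80 hours.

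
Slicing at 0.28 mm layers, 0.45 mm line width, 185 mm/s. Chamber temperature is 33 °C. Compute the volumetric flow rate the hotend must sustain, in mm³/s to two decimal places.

A: 0.28 × 0.45 → 0.126 mm².
Volumetric flow = 185 × 0.126 = 23.31 mm³/s.

23.31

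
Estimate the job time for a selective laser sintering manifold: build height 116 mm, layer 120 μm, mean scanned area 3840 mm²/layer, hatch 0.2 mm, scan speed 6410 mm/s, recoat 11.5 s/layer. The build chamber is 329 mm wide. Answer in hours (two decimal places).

3.89 hours

Number of layers: 116 / 0.12 → 967 (rounded up).
Scan path per layer: 3840 / 0.2 → 19200 mm.
Per-layer scan time = 19200 / 6410, so 2.9953 s.
Per-layer time = 2.9953 + 11.5, so 14.4953 s.
967 layers × 14.4953 s/layer = 14016.9551 s, i.e. 3.89 hours.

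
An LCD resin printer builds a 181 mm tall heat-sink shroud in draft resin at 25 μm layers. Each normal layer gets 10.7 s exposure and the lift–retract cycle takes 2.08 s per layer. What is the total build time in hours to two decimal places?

25.70 hours

Number of layers: 181 / 0.025 → 7240 (rounded up).
Per-layer time = 10.7 + 2.08, so 12.78 s.
Build time: 7240 × 12.78 s = 92527.2 s, i.e. 25.70 hours.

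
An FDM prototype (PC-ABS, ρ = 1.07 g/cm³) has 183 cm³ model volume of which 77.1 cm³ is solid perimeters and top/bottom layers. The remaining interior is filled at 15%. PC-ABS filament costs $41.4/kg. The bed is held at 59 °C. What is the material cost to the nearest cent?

$4.12

Volume inside the shell = 183 − 77.1, so 105.9 cm³.
Infill volume = 0.15 × 105.9 = 15.885 cm³.
Total extruded = 77.1 + 15.885, so 92.985 cm³.
Mass: 92.985 × 1.07 → 99.49395 g.
At $41.4/kg: 99.49395/1000 × 41.4 = $4.12.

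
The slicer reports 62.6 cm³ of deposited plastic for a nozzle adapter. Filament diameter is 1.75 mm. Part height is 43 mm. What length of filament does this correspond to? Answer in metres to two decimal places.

Cross-section of 1.75 mm filament: π·(1.75/2)² = 2.4053 mm².
L = 62600 mm³ / 2.4053 mm² = 26025.86 mm, i.e. 26.03 m.

26.03 m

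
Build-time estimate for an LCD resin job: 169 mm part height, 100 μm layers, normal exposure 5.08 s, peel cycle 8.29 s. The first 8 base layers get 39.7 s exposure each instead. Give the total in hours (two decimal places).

6.35 hours

Layer count = ceil(169 / 0.1) = 1690.
Base layers = 8 × (39.7 + 8.29) = 383.92 s.
Regular layers = 1682 × (5.08 + 8.29) = 22488.34 s.
Sum: 383.92 + 22488.34 = 22872.26 s → 6.35 hours.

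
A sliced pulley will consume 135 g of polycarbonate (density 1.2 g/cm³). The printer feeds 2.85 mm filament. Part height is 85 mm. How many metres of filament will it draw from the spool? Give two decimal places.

17.63 m

Volume = 135 g / 1.2 g·cm⁻³ = 112.5 cm³ = 112500 mm³.
A = π r² = π × 1.425² = 6.3794 mm².
L = V/A = 112500/6.3794 = 17634.89 mm → 17.63 m.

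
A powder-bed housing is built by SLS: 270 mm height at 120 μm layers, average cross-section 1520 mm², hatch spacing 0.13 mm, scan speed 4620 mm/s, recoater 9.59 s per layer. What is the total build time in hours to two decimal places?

7.58 hours

Number of layers: 270 / 0.12 → 2250 (rounded up).
Scan path per layer = 1520 / 0.13 = 11692.3 mm.
Per-layer scan time = 11692.3 / 4620 = 2.5308 s.
Layer cycle = 2.5308 + 9.59, so 12.1208 s.
Total: 2250 × 12.1208 s = 27271.8 s → 7.58 hours.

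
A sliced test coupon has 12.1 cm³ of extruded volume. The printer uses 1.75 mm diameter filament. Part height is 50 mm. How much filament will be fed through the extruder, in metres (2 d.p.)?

5.03 m

Cross-section of 1.75 mm filament: π·(1.75/2)² = 2.4053 mm².
L = 12100 mm³ / 2.4053 mm² = 5030.56 mm, i.e. 5.03 m.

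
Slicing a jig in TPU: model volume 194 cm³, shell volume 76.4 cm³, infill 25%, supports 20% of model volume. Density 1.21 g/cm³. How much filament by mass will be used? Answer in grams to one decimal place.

175.0 g

Volume inside the shell: 194 − 76.4 → 117.6 cm³.
Infill volume = 0.25 × 117.6, so 29.4 cm³.
Support = 0.20 × 194, so 38.8 cm³.
Total printed volume: 76.4 + 29.4 + 38.8 → 144.6 cm³.
Mass = 144.6 × 1.21, so 174.966 g.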